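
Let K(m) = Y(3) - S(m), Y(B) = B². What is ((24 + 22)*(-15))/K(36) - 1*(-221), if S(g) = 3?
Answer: 106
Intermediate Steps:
K(m) = 6 (K(m) = 3² - 1*3 = 9 - 3 = 6)
((24 + 22)*(-15))/K(36) - 1*(-221) = ((24 + 22)*(-15))/6 - 1*(-221) = (46*(-15))*(⅙) + 221 = -690*⅙ + 221 = -115 + 221 = 106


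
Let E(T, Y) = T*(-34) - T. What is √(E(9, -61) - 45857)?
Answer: 2*I*√11543 ≈ 214.88*I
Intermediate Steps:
E(T, Y) = -35*T (E(T, Y) = -34*T - T = -35*T)
√(E(9, -61) - 45857) = √(-35*9 - 45857) = √(-315 - 45857) = √(-46172) = 2*I*√11543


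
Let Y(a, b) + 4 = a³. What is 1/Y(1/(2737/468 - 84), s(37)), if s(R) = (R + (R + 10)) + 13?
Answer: -48927497609375/195710092940732 ≈ -0.25000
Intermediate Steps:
s(R) = 23 + 2*R (s(R) = (R + (10 + R)) + 13 = (10 + 2*R) + 13 = 23 + 2*R)
Y(a, b) = -4 + a³
1/Y(1/(2737/468 - 84), s(37)) = 1/(-4 + (1/(2737/468 - 84))³) = 1/(-4 + (1/(-36575/468))³) = 1/(-4 + (-468/36575)³) = 1/(-4 - 102503232/48927497609375) = 1/(-195710092940732/48927497609375) = -48927497609375/195710092940732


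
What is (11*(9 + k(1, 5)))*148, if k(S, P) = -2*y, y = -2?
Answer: 21164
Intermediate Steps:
k(S, P) = 4 (k(S, P) = -2*(-2) = 4)
(11*(9 + k(1, 5)))*148 = (11*(9 + 4))*148 = (11*13)*148 = 143*148 = 21164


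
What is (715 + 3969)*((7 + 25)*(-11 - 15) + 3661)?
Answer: 13251036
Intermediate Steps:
(715 + 3969)*((7 + 25)*(-11 - 15) + 3661) = 4684*(32*(-26) + 3661) = 4684*(-832 + 3661) = 4684*2829 = 13251036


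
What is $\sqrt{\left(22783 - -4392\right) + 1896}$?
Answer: $\sqrt{29071} \approx 170.5$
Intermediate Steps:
$\sqrt{\left(22783 - -4392\right) + 1896} = \sqrt{\left(22783 + 4392\right) + 1896} = \sqrt{27175 + 1896} = \sqrt{29071}$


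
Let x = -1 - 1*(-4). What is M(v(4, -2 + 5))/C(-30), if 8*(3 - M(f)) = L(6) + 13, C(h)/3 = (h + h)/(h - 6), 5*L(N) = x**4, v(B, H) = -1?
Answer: -13/100 ≈ -0.13000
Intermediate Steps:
x = 3 (x = -1 + 4 = 3)
L(N) = 81/5 (L(N) = (1/5)*3**4 = (1/5)*81 = 81/5)
C(h) = 6*h/(-6 + h) (C(h) = 3*((h + h)/(h - 6)) = 3*((2*h)/(-6 + h)) = 3*(2*h/(-6 + h)) = 6*h/(-6 + h))
M(f) = -13/20 (M(f) = 3 - (81/5 + 13)/8 = 3 - 1/8*146/5 = 3 - 73/20 = -13/20)
M(v(4, -2 + 5))/C(-30) = -13/(20*(6*(-30)/(-6 - 30))) = -13/(20*(6*(-30)/(-36))) = -13/(20*(6*(-30)*(-1/36))) = -13/20/5 = -13/20*1/5 = -13/100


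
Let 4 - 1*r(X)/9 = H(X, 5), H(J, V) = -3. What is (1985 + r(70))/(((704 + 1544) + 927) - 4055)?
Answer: -128/55 ≈ -2.3273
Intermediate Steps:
r(X) = 63 (r(X) = 36 - 9*(-3) = 36 + 27 = 63)
(1985 + r(70))/(((704 + 1544) + 927) - 4055) = (1985 + 63)/(((704 + 1544) + 927) - 4055) = 2048/((2248 + 927) - 4055) = 2048/(3175 - 4055) = 2048/(-880) = 2048*(-1/880) = -128/55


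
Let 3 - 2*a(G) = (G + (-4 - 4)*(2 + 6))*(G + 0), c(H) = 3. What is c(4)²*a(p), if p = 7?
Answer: 1809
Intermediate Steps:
a(G) = 3/2 - G*(-64 + G)/2 (a(G) = 3/2 - (G + (-4 - 4)*(2 + 6))*(G + 0)/2 = 3/2 - (G - 8*8)*G/2 = 3/2 - (G - 64)*G/2 = 3/2 - (-64 + G)*G/2 = 3/2 - G*(-64 + G)/2)
c(4)²*a(p) = 3²*(3/2 + 32*7 - ½*7²) = 9*(3/2 + 224 - ½*49) = 9*(3/2 + 224 - 49/2) = 9*201 = 1809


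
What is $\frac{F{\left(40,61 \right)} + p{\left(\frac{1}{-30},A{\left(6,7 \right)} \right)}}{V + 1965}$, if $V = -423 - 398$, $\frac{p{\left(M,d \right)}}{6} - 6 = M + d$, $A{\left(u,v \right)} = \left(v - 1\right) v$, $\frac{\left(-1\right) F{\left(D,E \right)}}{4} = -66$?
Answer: $\frac{2759}{5720} \approx 0.48234$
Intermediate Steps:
$F{\left(D,E \right)} = 264$ ($F{\left(D,E \right)} = \left(-4\right) \left(-66\right) = 264$)
$A{\left(u,v \right)} = v \left(-1 + v\right)$ ($A{\left(u,v \right)} = \left(-1 + v\right) v = v \left(-1 + v\right)$)
$p{\left(M,d \right)} = 36 + 6 M + 6 d$ ($p{\left(M,d \right)} = 36 + 6 \left(M + d\right) = 36 + \left(6 M + 6 d\right) = 36 + 6 M + 6 d$)
$V = -821$
$\frac{F{\left(40,61 \right)} + p{\left(\frac{1}{-30},A{\left(6,7 \right)} \right)}}{V + 1965} = \frac{264 + \left(36 + \frac{6}{-30} + 6 \cdot 7 \left(-1 + 7\right)\right)}{-821 + 1965} = \frac{264 + \left(36 + 6 \left(- \frac{1}{30}\right) + 6 \cdot 7 \cdot 6\right)}{1144} = \left(264 + \left(36 - \frac{1}{5} + 6 \cdot 42\right)\right) \frac{1}{1144} = \left(264 + \left(36 - \frac{1}{5} + 252\right)\right) \frac{1}{1144} = \left(264 + \frac{1439}{5}\right) \frac{1}{1144} = \frac{2759}{5} \cdot \frac{1}{1144} = \frac{2759}{5720}$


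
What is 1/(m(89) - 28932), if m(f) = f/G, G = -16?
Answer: -16/463001 ≈ -3.4557e-5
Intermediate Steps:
m(f) = -f/16 (m(f) = f/(-16) = f*(-1/16) = -f/16)
1/(m(89) - 28932) = 1/(-1/16*89 - 28932) = 1/(-89/16 - 28932) = 1/(-463001/16) = -16/463001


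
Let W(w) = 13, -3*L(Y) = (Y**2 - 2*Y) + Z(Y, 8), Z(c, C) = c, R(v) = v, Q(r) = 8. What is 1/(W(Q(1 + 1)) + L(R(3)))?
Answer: 1/11 ≈ 0.090909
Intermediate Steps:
L(Y) = -Y**2/3 + Y/3 (L(Y) = -((Y**2 - 2*Y) + Y)/3 = -(Y**2 - Y)/3 = -Y**2/3 + Y/3)
1/(W(Q(1 + 1)) + L(R(3))) = 1/(13 + (1/3)*3*(1 - 1*3)) = 1/(13 + (1/3)*3*(1 - 3)) = 1/(13 + (1/3)*3*(-2)) = 1/(13 - 2) = 1/11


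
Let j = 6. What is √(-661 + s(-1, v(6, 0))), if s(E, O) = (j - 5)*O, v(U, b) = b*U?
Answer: I*√661 ≈ 25.71*I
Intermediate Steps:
v(U, b) = U*b
s(E, O) = O (s(E, O) = (6 - 5)*O = 1*O = O)
√(-661 + s(-1, v(6, 0))) = √(-661 + 6*0) = √(-661 + 0) = √(-661) = I*√661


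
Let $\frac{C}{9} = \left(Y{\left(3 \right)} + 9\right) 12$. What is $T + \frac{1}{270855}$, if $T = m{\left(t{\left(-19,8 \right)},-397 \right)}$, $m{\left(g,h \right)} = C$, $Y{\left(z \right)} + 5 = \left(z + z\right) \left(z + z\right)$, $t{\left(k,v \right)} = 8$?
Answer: $\frac{1170093601}{270855} \approx 4320.0$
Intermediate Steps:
$Y{\left(z \right)} = -5 + 4 z^{2}$ ($Y{\left(z \right)} = -5 + \left(z + z\right) \left(z + z\right) = -5 + 2 z 2 z = -5 + 4 z^{2}$)
$C = 4320$ ($C = 9 \left(\left(-5 + 4 \cdot 3^{2}\right) + 9\right) 12 = 9 \left(\left(-5 + 4 \cdot 9\right) + 9\right) 12 = 9 \left(\left(-5 + 36\right) + 9\right) 12 = 9 \left(31 + 9\right) 12 = 9 \cdot 40 \cdot 12 = 9 \cdot 480 = 4320$)
$m{\left(g,h \right)} = 4320$
$T = 4320$
$T + \frac{1}{270855} = 4320 + \frac{1}{270855} = \frac{1170093601}{270855}$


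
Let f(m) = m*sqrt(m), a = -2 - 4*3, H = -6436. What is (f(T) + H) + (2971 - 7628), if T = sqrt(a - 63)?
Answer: -11093 + (-77)**(3/4) ≈ -11111.0 + 18.38*I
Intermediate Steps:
a = -14 (a = -2 - 12 = -14)
T = I*sqrt(77) (T = sqrt(-14 - 63) = sqrt(-77) = I*sqrt(77) ≈ 8.775*I)
f(m) = m**(3/2)
(f(T) + H) + (2971 - 7628) = ((I*sqrt(77))**(3/2) - 6436) + (2971 - 7628) = (77**(3/4)*I**(3/2) - 6436) - 4657 = (-6436 + 77**(3/4)*I**(3/2)) - 4657 = -11093 + 77**(3/4)*I**(3/2)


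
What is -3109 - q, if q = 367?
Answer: -3476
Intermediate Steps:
-3109 - q = -3109 - 1*367 = -3109 - 367 = -3476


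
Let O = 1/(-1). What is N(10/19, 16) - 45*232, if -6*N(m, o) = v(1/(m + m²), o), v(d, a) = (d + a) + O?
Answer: -18170311/1740 ≈ -10443.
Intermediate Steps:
O = -1
v(d, a) = -1 + a + d (v(d, a) = (d + a) - 1 = (a + d) - 1 = -1 + a + d)
N(m, o) = ⅙ - o/6 - 1/(6*(m + m²)) (N(m, o) = -(-1 + o + 1/(m + m²))/6 = ⅙ - o/6 - 1/(6*(m + m²)))
N(10/19, 16) - 45*232 = (-1 - 10/19*(1 + 10/19)*(-1 + 16))/(6*((10/19))*(1 + 10/19)) - 45*232 = (-1 - 1*10*(1/19)*(1 + 10*(1/19))*15)/(6*((10*(1/19)))*(1 + 10*(1/19))) - 10440 = (-1 - 1*10/19*(1 + 10/19)*15)/(6*(10/19)*(1 + 10/19)) - 10440 = (⅙)*(19/10)*(-1 - 1*10/19*29/19*15)/(29/19) - 10440 = (⅙)*(19/10)*(19/29)*(-1 - 4350/361) - 10440 = (⅙)*(19/10)*(19/29)*(-4711/361) - 10440 = -4711/1740 - 10440 = -18170311/1740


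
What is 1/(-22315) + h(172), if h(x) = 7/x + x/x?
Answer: 3994213/3838180 ≈ 1.0407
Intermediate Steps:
h(x) = 1 + 7/x (h(x) = 7/x + 1 = 1 + 7/x)
1/(-22315) + h(172) = 1/(-22315) + (7 + 172)/172 = -1/22315 + (1/172)*179 = -1/22315 + 179/172 = 3994213/3838180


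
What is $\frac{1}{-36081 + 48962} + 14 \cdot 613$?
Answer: $\frac{110544743}{12881} \approx 8582.0$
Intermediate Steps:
$\frac{1}{-36081 + 48962} + 14 \cdot 613 = \frac{1}{12881} + 8582 = \frac{110544743}{12881}$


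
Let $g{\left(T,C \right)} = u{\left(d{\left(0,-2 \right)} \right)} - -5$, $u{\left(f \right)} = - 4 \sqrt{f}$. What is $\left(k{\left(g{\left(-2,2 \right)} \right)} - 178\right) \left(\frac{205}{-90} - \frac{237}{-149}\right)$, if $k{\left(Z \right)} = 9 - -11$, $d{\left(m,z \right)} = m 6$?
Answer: $\frac{145597}{1341} \approx 108.57$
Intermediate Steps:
$d{\left(m,z \right)} = 6 m$
$g{\left(T,C \right)} = 5$ ($g{\left(T,C \right)} = - 4 \sqrt{6 \cdot 0} - -5 = - 4 \sqrt{0} + 5 = \left(-4\right) 0 + 5 = 0 + 5 = 5$)
$k{\left(Z \right)} = 20$ ($k{\left(Z \right)} = 9 + 11 = 20$)
$\left(k{\left(g{\left(-2,2 \right)} \right)} - 178\right) \left(\frac{205}{-90} - \frac{237}{-149}\right) = \left(20 - 178\right) \left(\frac{205}{-90} - \frac{237}{-149}\right) = - 158 \left(205 \left(- \frac{1}{90}\right) - - \frac{237}{149}\right) = - 158 \left(- \frac{41}{18} + \frac{237}{149}\right) = \left(-158\right) \left(- \frac{1843}{2682}\right) = \frac{145597}{1341}$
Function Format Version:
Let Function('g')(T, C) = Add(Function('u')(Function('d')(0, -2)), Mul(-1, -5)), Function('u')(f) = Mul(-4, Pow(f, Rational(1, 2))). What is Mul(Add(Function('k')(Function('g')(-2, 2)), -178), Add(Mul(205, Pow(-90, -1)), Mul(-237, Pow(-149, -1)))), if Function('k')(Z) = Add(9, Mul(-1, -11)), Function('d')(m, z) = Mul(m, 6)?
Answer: Rational(145597, 1341) ≈ 108.57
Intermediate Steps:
Function('d')(m, z) = Mul(6, m)
Function('g')(T, C) = 5 (Function('g')(T, C) = Add(Mul(-4, Pow(Mul(6, 0), Rational(1, 2))), Mul(-1, -5)) = Add(Mul(-4, Pow(0, Rational(1, 2))), 5) = Add(Mul(-4, 0), 5) = Add(0, 5) = 5)
Function('k')(Z) = 20 (Function('k')(Z) = Add(9, 11) = 20)
Mul(Add(Function('k')(Function('g')(-2, 2)), -178), Add(Mul(205, Pow(-90, -1)), Mul(-237, Pow(-149, -1)))) = Mul(Add(20, -178), Add(Mul(205, Pow(-90, -1)), Mul(-237, Pow(-149, -1)))) = Mul(-158, Add(Mul(205, Rational(-1, 90)), Mul(-237, Rational(-1, 149)))) = Mul(-158, Add(Rational(-41, 18), Rational(237, 149))) = Mul(-158, Rational(-1843, 2682)) = Rational(145597, 1341)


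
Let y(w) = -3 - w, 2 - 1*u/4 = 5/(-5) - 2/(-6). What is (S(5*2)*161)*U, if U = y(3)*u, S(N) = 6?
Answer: -61824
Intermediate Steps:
u = 32/3 (u = 8 - 4*(5/(-5) - 2/(-6)) = 8 - 4*(5*(-1/5) - 2*(-1/6)) = 8 - 4*(-1 + 1/3) = 8 - 4*(-2/3) = 8 + 8/3 = 32/3 ≈ 10.667)
U = -64 (U = (-3 - 1*3)*(32/3) = (-3 - 3)*(32/3) = -6*32/3 = -64)
(S(5*2)*161)*U = (6*161)*(-64) = 966*(-64) = -61824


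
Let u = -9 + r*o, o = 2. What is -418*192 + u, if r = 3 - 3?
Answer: -80265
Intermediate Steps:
r = 0
u = -9 (u = -9 + 0*2 = -9 + 0 = -9)
-418*192 + u = -418*192 - 9 = -80256 - 9 = -80265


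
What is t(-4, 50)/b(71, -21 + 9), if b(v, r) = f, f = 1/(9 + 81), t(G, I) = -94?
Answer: -8460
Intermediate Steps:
f = 1/90 ≈ 0.011111
b(v, r) = 1/90
t(-4, 50)/b(71, -21 + 9) = -94/1/90 = -94*90 = -8460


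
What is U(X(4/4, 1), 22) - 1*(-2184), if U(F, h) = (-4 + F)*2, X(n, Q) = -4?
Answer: 2168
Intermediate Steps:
U(F, h) = -8 + 2*F
U(X(4/4, 1), 22) - 1*(-2184) = (-8 + 2*(-4)) - 1*(-2184) = (-8 - 8) + 2184 = -16 + 2184 = 2168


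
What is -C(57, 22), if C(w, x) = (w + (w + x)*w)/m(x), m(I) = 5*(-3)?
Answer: 304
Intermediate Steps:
m(I) = -15
C(w, x) = -w/15 - w*(w + x)/15 (C(w, x) = (w + (w + x)*w)/(-15) = (w + w*(w + x))*(-1/15) = -w/15 - w*(w + x)/15)
-C(57, 22) = -(-1)*57*(1 + 57 + 22)/15 = -(-1)*57*80/15 = -1*(-304) = 304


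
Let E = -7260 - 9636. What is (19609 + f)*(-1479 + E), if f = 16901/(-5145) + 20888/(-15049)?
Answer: -37947657250900/105343 ≈ -3.6023e+8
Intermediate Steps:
E = -16896
f = -361811909/77427105 (f = 16901*(-1/5145) + 20888*(-1/15049) = -16901/5145 - 20888/15049 = -361811909/77427105 ≈ -4.6729)
(19609 + f)*(-1479 + E) = (19609 - 361811909/77427105)*(-1479 - 16896) = (1517906290036/77427105)*(-18375) = -37947657250900/105343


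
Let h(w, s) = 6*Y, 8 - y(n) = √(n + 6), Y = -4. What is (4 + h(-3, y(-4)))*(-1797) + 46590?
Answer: 82530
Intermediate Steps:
y(n) = 8 - √(6 + n) (y(n) = 8 - √(n + 6) = 8 - √(6 + n))
h(w, s) = -24 (h(w, s) = 6*(-4) = -24)
(4 + h(-3, y(-4)))*(-1797) + 46590 = (4 - 24)*(-1797) + 46590 = -20*(-1797) + 46590 = 35940 + 46590 = 82530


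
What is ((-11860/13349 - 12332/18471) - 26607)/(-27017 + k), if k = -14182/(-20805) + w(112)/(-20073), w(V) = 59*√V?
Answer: 1144940347359543284819185712480605/1162485960831507179454004623432297 - 498260447132024695931014100*√7/1162485960831507179454004623432297 ≈ 0.98491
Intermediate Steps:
k = 14182/20805 - 236*√7/20073 (k = -14182/(-20805) + (59*√112)/(-20073) = -14182*(-1/20805) + (59*(4*√7))*(-1/20073) = 14182/20805 + (236*√7)*(-1/20073) = 14182/20805 - 236*√7/20073 ≈ 0.65056)
((-11860/13349 - 12332/18471) - 26607)/(-27017 + k) = ((-11860/13349 - 12332/18471) - 26607)/(-27017 + (14182/20805 - 236*√7/20073)) = ((-11860*1/13349 - 12332*1/18471) - 26607)/(-562074503/20805 - 236*√7/20073) = ((-11860/13349 - 12332/18471) - 26607)/(-562074503/20805 - 236*√7/20073) = (-383685928/246569379 - 26607)/(-562074503/20805 - 236*√7/20073) = -6560855152981/(246569379*(-562074503/20805 - 236*√7/20073))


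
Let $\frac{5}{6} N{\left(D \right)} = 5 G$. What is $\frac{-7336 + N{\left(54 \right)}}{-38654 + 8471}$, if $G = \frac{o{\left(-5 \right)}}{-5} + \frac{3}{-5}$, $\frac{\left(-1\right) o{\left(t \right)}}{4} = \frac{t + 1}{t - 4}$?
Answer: $\frac{110062}{452745} \approx 0.2431$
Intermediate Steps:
$o{\left(t \right)} = - \frac{4 \left(1 + t\right)}{-4 + t}$ ($o{\left(t \right)} = - 4 \frac{t + 1}{t - 4} = - 4 \frac{1 + t}{-4 + t} = - \frac{4 \left(1 + t\right)}{-4 + t}$)
$G = - \frac{11}{45}$ ($G = \frac{4 \frac{1}{-4 - 5} \left(-1 - -5\right)}{-5} + \frac{3}{-5} = \frac{4 \left(-1 + 5\right)}{-9} \left(- \frac{1}{5}\right) + 3 \left(- \frac{1}{5}\right) = 4 \left(- \frac{1}{9}\right) 4 \left(- \frac{1}{5}\right) - \frac{3}{5} = \left(- \frac{16}{9}\right) \left(- \frac{1}{5}\right) - \frac{3}{5} = \frac{16}{45} - \frac{3}{5} = - \frac{11}{45} \approx -0.24444$)
$N{\left(D \right)} = - \frac{22}{15}$ ($N{\left(D \right)} = \frac{6 \cdot 5 \left(- \frac{11}{45}\right)}{5} = \frac{6}{5} \left(- \frac{11}{9}\right) = - \frac{22}{15}$)
$\frac{-7336 + N{\left(54 \right)}}{-38654 + 8471} = \frac{-7336 - \frac{22}{15}}{-38654 + 8471} = - \frac{110062}{15 \left(-30183\right)} = \left(- \frac{110062}{15}\right) \left(- \frac{1}{30183}\right) = \frac{110062}{452745}$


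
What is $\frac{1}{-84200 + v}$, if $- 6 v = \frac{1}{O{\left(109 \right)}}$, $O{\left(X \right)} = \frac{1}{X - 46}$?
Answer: $- \frac{2}{168421} \approx -1.1875 \cdot 10^{-5}$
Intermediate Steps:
$O{\left(X \right)} = \frac{1}{-46 + X}$
$v = - \frac{21}{2}$ ($v = - \frac{1}{6 \frac{1}{-46 + 109}} = - \frac{1}{6 \cdot \frac{1}{63}} = - \frac{\frac{1}{\frac{1}{63}}}{6} = \left(- \frac{1}{6}\right) 63 = - \frac{21}{2} \approx -10.5$)
$\frac{1}{-84200 + v} = \frac{1}{-84200 - \frac{21}{2}} = \frac{1}{- \frac{168421}{2}} = - \frac{2}{168421}$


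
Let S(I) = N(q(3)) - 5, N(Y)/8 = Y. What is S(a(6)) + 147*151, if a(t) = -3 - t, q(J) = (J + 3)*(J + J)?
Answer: 22480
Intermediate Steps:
q(J) = 2*J*(3 + J) (q(J) = (3 + J)*(2*J) = 2*J*(3 + J))
N(Y) = 8*Y
S(I) = 283 (S(I) = 8*(2*3*(3 + 3)) - 5 = 8*(2*3*6) - 5 = 8*36 - 5 = 288 - 5 = 283)
S(a(6)) + 147*151 = 283 + 147*151 = 283 + 22197 = 22480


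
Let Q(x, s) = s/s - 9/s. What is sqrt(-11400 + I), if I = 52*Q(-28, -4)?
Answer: I*sqrt(11231) ≈ 105.98*I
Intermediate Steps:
Q(x, s) = 1 - 9/s
I = 169 (I = 52*((-9 - 4)/(-4)) = 52*(-1/4*(-13)) = 52*(13/4) = 169)
sqrt(-11400 + I) = sqrt(-11400 + 169) = sqrt(-11231) = I*sqrt(11231)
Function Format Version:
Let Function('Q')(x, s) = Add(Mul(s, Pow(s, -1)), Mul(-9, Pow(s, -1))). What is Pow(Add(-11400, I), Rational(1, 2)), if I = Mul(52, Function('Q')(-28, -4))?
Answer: Mul(I, Pow(11231, Rational(1, 2))) ≈ Mul(105.98, I)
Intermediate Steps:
Function('Q')(x, s) = Add(1, Mul(-9, Pow(s, -1)))
I = 169 (I = Mul(52, Mul(Pow(-4, -1), Add(-9, -4))) = Mul(52, Mul(Rational(-1, 4), -13)) = Mul(52, Rational(13, 4)) = 169)
Pow(Add(-11400, I), Rational(1, 2)) = Pow(Add(-11400, 169), Rational(1, 2)) = Pow(-11231, Rational(1, 2)) = Mul(I, Pow(11231, Rational(1, 2)))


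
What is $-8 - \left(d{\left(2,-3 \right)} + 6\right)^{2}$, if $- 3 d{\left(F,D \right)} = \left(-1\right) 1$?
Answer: $- \frac{433}{9} \approx -48.111$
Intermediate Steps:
$d{\left(F,D \right)} = \frac{1}{3}$ ($d{\left(F,D \right)} = - \frac{\left(-1\right) 1}{3} = \left(- \frac{1}{3}\right) \left(-1\right) = \frac{1}{3}$)
$-8 - \left(d{\left(2,-3 \right)} + 6\right)^{2} = -8 - \left(\frac{1}{3} + 6\right)^{2} = -8 - \left(\frac{19}{3}\right)^{2} = -8 - \frac{361}{9} = - \frac{433}{9}$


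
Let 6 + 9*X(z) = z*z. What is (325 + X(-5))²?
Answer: 8667136/81 ≈ 1.0700e+5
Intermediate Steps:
X(z) = -⅔ + z²/9 (X(z) = -⅔ + (z*z)/9 = -⅔ + z²/9)
(325 + X(-5))² = (325 + (-⅔ + (⅑)*(-5)²))² = (325 + (-⅔ + (⅑)*25))² = (325 + (-⅔ + 25/9))² = (325 + 19/9)² = (2944/9)² = 8667136/81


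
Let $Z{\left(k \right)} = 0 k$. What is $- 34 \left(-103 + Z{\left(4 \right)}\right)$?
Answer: $3502$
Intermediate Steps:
$Z{\left(k \right)} = 0$
$- 34 \left(-103 + Z{\left(4 \right)}\right) = - 34 \left(-103 + 0\right) = \left(-34\right) \left(-103\right) = 3502$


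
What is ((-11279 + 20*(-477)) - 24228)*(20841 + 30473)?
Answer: -2311541758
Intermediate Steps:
((-11279 + 20*(-477)) - 24228)*(20841 + 30473) = ((-11279 - 9540) - 24228)*51314 = (-20819 - 24228)*51314 = -45047*51314 = -2311541758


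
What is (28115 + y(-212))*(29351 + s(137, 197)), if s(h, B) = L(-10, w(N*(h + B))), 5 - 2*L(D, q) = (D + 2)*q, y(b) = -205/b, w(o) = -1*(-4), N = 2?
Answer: 350118802315/424 ≈ 8.2575e+8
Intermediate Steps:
w(o) = 4
L(D, q) = 5/2 - q*(2 + D)/2 (L(D, q) = 5/2 - (D + 2)*q/2 = 5/2 - (2 + D)*q/2 = 5/2 - q*(2 + D)/2)
s(h, B) = 37/2 (s(h, B) = 5/2 - 1*4 - ½*(-10)*4 = 5/2 - 4 + 20 = 37/2)
(28115 + y(-212))*(29351 + s(137, 197)) = (28115 - 205/(-212))*(29351 + 37/2) = (28115 - 205*(-1/212))*(58739/2) = (28115 + 205/212)*(58739/2) = (5960585/212)*(58739/2) = 350118802315/424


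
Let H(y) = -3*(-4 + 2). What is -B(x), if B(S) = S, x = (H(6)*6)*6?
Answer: -216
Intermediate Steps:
H(y) = 6 (H(y) = -3*(-2) = 6)
x = 216 (x = (6*6)*6 = 36*6 = 216)
-B(x) = -1*216 = -216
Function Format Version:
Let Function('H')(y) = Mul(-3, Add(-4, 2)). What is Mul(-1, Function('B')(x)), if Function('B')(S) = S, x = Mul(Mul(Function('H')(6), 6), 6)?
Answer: -216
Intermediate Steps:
Function('H')(y) = 6 (Function('H')(y) = Mul(-3, -2) = 6)
x = 216 (x = Mul(Mul(6, 6), 6) = Mul(36, 6) = 216)
Mul(-1, Function('B')(x)) = Mul(-1, 216) = -216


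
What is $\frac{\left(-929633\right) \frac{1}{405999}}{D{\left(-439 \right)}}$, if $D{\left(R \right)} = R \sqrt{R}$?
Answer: $- \frac{929633 i \sqrt{439}}{78244533279} \approx - 0.00024894 i$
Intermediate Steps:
$D{\left(R \right)} = R^{\frac{3}{2}}$
$\frac{\left(-929633\right) \frac{1}{405999}}{D{\left(-439 \right)}} = \frac{\left(-929633\right) \frac{1}{405999}}{\left(-439\right)^{\frac{3}{2}}} = \frac{\left(-929633\right) \frac{1}{405999}}{\left(-439\right) i \sqrt{439}} = - \frac{929633 \frac{i \sqrt{439}}{192721}}{405999} = - \frac{929633 i \sqrt{439}}{78244533279}$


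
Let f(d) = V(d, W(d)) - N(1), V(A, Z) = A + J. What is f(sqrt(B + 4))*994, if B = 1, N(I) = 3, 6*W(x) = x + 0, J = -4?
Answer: -6958 + 994*sqrt(5) ≈ -4735.4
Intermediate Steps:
W(x) = x/6 (W(x) = (x + 0)/6 = x/6)
V(A, Z) = -4 + A (V(A, Z) = A - 4 = -4 + A)
f(d) = -7 + d (f(d) = (-4 + d) - 1*3 = (-4 + d) - 3 = -7 + d)
f(sqrt(B + 4))*994 = (-7 + sqrt(1 + 4))*994 = (-7 + sqrt(5))*994 = -6958 + 994*sqrt(5)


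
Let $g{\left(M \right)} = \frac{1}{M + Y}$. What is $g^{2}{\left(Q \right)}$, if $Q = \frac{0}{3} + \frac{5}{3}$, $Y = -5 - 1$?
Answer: $\frac{9}{169} \approx 0.053254$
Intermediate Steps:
$Y = -6$ ($Y = -5 - 1 = -6$)
$Q = \frac{5}{3}$ ($Q = 0 \cdot \frac{1}{3} + 5 \cdot \frac{1}{3} = 0 + \frac{5}{3} = \frac{5}{3} \approx 1.6667$)
$g{\left(M \right)} = \frac{1}{-6 + M}$ ($g{\left(M \right)} = \frac{1}{M - 6} = \frac{1}{-6 + M}$)
$g^{2}{\left(Q \right)} = \left(\frac{1}{-6 + \frac{5}{3}}\right)^{2} = \left(\frac{1}{- \frac{13}{3}}\right)^{2} = \left(- \frac{3}{13}\right)^{2} = \frac{9}{169}$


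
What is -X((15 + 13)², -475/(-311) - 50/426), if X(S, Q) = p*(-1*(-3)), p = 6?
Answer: -18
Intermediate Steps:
X(S, Q) = 18 (X(S, Q) = 6*(-1*(-3)) = 6*3 = 18)
-X((15 + 13)², -475/(-311) - 50/426) = -1*18 = -18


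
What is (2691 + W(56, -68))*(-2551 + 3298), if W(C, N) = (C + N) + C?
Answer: 2043045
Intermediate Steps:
W(C, N) = N + 2*C
(2691 + W(56, -68))*(-2551 + 3298) = (2691 + (-68 + 2*56))*(-2551 + 3298) = (2691 + (-68 + 112))*747 = (2691 + 44)*747 = 2735*747 = 2043045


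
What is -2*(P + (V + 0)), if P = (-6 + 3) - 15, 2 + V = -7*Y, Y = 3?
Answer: 82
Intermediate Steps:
V = -23 (V = -2 - 7*3 = -2 - 21 = -23)
P = -18 (P = -3 - 15 = -18)
-2*(P + (V + 0)) = -2*(-18 + (-23 + 0)) = -2*(-18 - 23) = -2*(-41) = 82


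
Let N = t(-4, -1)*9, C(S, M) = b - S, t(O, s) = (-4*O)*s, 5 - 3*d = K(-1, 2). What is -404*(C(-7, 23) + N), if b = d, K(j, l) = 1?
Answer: 164428/3 ≈ 54809.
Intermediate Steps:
d = 4/3 (d = 5/3 - 1/3*1 = 5/3 - 1/3 = 4/3 ≈ 1.3333)
b = 4/3 ≈ 1.3333
t(O, s) = -4*O*s
C(S, M) = 4/3 - S
N = -144 (N = -4*(-4)*(-1)*9 = -16*9 = -144)
-404*(C(-7, 23) + N) = -404*((4/3 - 1*(-7)) - 144) = -404*((4/3 + 7) - 144) = -404*(25/3 - 144) = -404*(-407/3) = 164428/3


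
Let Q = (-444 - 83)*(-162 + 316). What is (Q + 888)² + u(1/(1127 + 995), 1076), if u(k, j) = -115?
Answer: 6443272785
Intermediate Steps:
Q = -81158 (Q = -527*154 = -81158)
(Q + 888)² + u(1/(1127 + 995), 1076) = (-81158 + 888)² - 115 = (-80270)² - 115 = 6443272900 - 115 = 6443272785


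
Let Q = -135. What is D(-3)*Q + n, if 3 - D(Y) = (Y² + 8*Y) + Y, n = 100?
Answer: -2735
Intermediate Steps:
D(Y) = 3 - Y² - 9*Y (D(Y) = 3 - ((Y² + 8*Y) + Y) = 3 - (Y² + 9*Y) = 3 + (-Y² - 9*Y) = 3 - Y² - 9*Y)
D(-3)*Q + n = (3 - 1*(-3)² - 9*(-3))*(-135) + 100 = (3 - 1*9 + 27)*(-135) + 100 = (3 - 9 + 27)*(-135) + 100 = 21*(-135) + 100 = -2835 + 100 = -2735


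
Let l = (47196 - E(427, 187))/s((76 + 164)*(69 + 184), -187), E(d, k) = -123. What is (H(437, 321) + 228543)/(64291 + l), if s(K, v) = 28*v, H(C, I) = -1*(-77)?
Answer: 1197054320/336580357 ≈ 3.5565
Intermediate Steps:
H(C, I) = 77
l = -47319/5236 (l = (47196 - 1*(-123))/((28*(-187))) = (47196 + 123)/(-5236) = 47319*(-1/5236) = -47319/5236 ≈ -9.0372)
(H(437, 321) + 228543)/(64291 + l) = (77 + 228543)/(64291 - 47319/5236) = 228620/(336580357/5236) = 228620*(5236/336580357) = 1197054320/336580357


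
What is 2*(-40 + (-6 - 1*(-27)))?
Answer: -38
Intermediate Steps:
2*(-40 + (-6 - 1*(-27))) = 2*(-40 + (-6 + 27)) = 2*(-40 + 21) = 2*(-19) = -38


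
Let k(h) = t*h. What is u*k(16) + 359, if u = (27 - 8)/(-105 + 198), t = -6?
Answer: 10521/31 ≈ 339.39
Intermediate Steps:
k(h) = -6*h
u = 19/93 ≈ 0.20430
u*k(16) + 359 = 19*(-6*16)/93 + 359 = (19/93)*(-96) + 359 = -608/31 + 359 = 10521/31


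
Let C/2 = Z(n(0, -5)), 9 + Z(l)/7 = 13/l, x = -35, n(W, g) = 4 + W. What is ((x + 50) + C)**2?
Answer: 17161/4 ≈ 4290.3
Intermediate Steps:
Z(l) = -63 + 91/l (Z(l) = -63 + 7*(13/l) = -63 + 91/l)
C = -161/2 (C = 2*(-63 + 91/(4 + 0)) = 2*(-63 + 91/4) = 2*(-161/4) = -161/2 ≈ -80.500)
((x + 50) + C)**2 = ((-35 + 50) - 161/2)**2 = (15 - 161/2)**2 = (-131/2)**2 = 17161/4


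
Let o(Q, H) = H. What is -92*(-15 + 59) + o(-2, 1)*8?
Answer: -4040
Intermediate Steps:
-92*(-15 + 59) + o(-2, 1)*8 = -92*(-15 + 59) + 1*8 = -92*44 + 8 = -4048 + 8 = -4040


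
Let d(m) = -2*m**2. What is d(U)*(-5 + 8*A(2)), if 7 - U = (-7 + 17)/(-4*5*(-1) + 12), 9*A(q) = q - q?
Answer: 57245/128 ≈ 447.23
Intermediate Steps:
A(q) = 0 (A(q) = (q - q)/9 = (1/9)*0 = 0)
U = 107/16 (U = 7 - (-7 + 17)/(-4*5*(-1) + 12) = 7 - 10/(-20*(-1) + 12) = 7 - 10/(20 + 12) = 7 - 10/32 = 7 - 1*5/16 = 7 - 5/16 = 107/16 ≈ 6.6875)
d(U)*(-5 + 8*A(2)) = (-2*(107/16)**2)*(-5 + 8*0) = (-2*11449/256)*(-5 + 0) = -11449/128*(-5) = 57245/128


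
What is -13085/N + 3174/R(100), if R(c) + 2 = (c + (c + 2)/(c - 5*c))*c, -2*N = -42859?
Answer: -249891718/854822755 ≈ -0.29233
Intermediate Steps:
N = 42859/2 (N = -½*(-42859) = 42859/2 ≈ 21430.)
R(c) = -2 + c*(c - (2 + c)/(4*c)) (R(c) = -2 + (c + (c + 2)/(c - 5*c))*c = -2 + (c + (2 + c)/((-4*c)))*c = -2 + (c + (2 + c)*(-1/(4*c)))*c = -2 + (c - (2 + c)/(4*c))*c = -2 + c*(c - (2 + c)/(4*c)))
-13085/N + 3174/R(100) = -13085/42859/2 + 3174/(-5/2 + 100² - ¼*100) = -13085*2/42859 + 3174/(-5/2 + 10000 - 25) = -26170/42859 + 3174/(19945/2) = -26170/42859 + 3174*(2/19945) = -26170/42859 + 6348/19945 = -249891718/854822755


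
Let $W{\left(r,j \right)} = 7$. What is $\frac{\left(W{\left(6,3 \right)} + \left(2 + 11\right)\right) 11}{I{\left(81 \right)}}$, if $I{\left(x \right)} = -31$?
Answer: $- \frac{220}{31} \approx -7.0968$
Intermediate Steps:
$\frac{\left(W{\left(6,3 \right)} + \left(2 + 11\right)\right) 11}{I{\left(81 \right)}} = \frac{\left(7 + \left(2 + 11\right)\right) 11}{-31} = \left(7 + 13\right) 11 \left(- \frac{1}{31}\right) = 20 \cdot 11 \left(- \frac{1}{31}\right) = 220 \left(- \frac{1}{31}\right) = - \frac{220}{31}$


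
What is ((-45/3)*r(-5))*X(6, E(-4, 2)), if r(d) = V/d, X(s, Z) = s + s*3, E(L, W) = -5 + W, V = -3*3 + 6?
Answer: -216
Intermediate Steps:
V = -3 (V = -9 + 6 = -3)
X(s, Z) = 4*s (X(s, Z) = s + 3*s = 4*s)
r(d) = -3/d
((-45/3)*r(-5))*X(6, E(-4, 2)) = ((-45/3)*(-3/(-5)))*(4*6) = ((-45*1/3)*(-3*(-1/5)))*24 = -15*3/5*24 = -9*24 = -216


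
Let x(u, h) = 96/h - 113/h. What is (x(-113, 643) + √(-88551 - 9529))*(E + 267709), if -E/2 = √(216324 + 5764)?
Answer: -(17 - 2572*I*√6130)*(267709 - 4*√55522)/643 ≈ -7052.9 + 8.3545e+7*I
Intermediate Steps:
E = -4*√55522 (E = -2*√(216324 + 5764) = -4*√55522 ≈ -942.52)
x(u, h) = -17/h
(x(-113, 643) + √(-88551 - 9529))*(E + 267709) = (-17/643 + √(-88551 - 9529))*(-4*√55522 + 267709) = (-17*1/643 + √(-98080))*(267709 - 4*√55522) = (-17/643 + 4*I*√6130)*(267709 - 4*√55522) = (267709 - 4*√55522)*(-17/643 + 4*I*√6130)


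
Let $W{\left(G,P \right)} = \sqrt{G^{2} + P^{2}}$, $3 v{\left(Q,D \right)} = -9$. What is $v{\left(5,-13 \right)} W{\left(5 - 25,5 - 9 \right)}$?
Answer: $- 12 \sqrt{26} \approx -61.188$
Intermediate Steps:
$v{\left(Q,D \right)} = -3$ ($v{\left(Q,D \right)} = \frac{1}{3} \left(-9\right) = -3$)
$v{\left(5,-13 \right)} W{\left(5 - 25,5 - 9 \right)} = - 3 \sqrt{\left(5 - 25\right)^{2} + \left(5 - 9\right)^{2}} = - 3 \sqrt{\left(-20\right)^{2} + \left(-4\right)^{2}} = - 3 \sqrt{400 + 16} = - 3 \sqrt{416} = - 3 \cdot 4 \sqrt{26} = - 12 \sqrt{26}$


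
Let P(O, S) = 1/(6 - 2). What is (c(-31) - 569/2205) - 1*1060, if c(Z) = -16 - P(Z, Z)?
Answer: -9494801/8820 ≈ -1076.5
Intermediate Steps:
P(O, S) = ¼ (P(O, S) = 1/4 = ¼)
c(Z) = -65/4 (c(Z) = -16 - 1*¼ = -16 - ¼ = -65/4)
(c(-31) - 569/2205) - 1*1060 = (-65/4 - 569/2205) - 1*1060 = (-65/4 - 569*1/2205) - 1060 = (-65/4 - 569/2205) - 1060 = -145601/8820 - 1060 = -9494801/8820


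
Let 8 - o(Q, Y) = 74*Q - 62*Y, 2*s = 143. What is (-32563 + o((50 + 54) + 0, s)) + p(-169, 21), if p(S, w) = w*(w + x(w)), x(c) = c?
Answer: -34936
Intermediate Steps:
s = 143/2 (s = (½)*143 = 143/2 ≈ 71.500)
p(S, w) = 2*w² (p(S, w) = w*(w + w) = w*(2*w) = 2*w²)
o(Q, Y) = 8 - 74*Q + 62*Y (o(Q, Y) = 8 - (74*Q - 62*Y) = 8 - (-62*Y + 74*Q) = 8 + (-74*Q + 62*Y) = 8 - 74*Q + 62*Y)
(-32563 + o((50 + 54) + 0, s)) + p(-169, 21) = (-32563 + (8 - 74*((50 + 54) + 0) + 62*(143/2))) + 2*21² = (-32563 + (8 - 74*(104 + 0) + 4433)) + 2*441 = (-32563 + (8 - 74*104 + 4433)) + 882 = (-32563 + (8 - 7696 + 4433)) + 882 = (-32563 - 3255) + 882 = -35818 + 882 = -34936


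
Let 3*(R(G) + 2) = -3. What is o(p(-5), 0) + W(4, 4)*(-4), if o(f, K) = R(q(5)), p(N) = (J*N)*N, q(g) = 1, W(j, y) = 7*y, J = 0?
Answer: -115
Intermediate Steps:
p(N) = 0 (p(N) = (0*N)*N = 0*N = 0)
R(G) = -3 (R(G) = -2 + (⅓)*(-3) = -2 - 1 = -3)
o(f, K) = -3
o(p(-5), 0) + W(4, 4)*(-4) = -3 + (7*4)*(-4) = -3 + 28*(-4) = -3 - 112 = -115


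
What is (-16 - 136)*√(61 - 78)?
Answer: -152*I*√17 ≈ -626.71*I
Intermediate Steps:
(-16 - 136)*√(61 - 78) = -152*I*√17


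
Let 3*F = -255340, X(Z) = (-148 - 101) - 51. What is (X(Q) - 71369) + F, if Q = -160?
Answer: -470347/3 ≈ -1.5678e+5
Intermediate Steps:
X(Z) = -300 (X(Z) = -249 - 51 = -300)
F = -255340/3 (F = (⅓)*(-255340) = -255340/3 ≈ -85113.)
(X(Q) - 71369) + F = (-300 - 71369) - 255340/3 = -71669 - 255340/3 = -470347/3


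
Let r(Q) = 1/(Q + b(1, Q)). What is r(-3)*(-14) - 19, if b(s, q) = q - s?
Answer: -17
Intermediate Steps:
r(Q) = 1/(-1 + 2*Q) (r(Q) = 1/(Q + (Q - 1*1)) = 1/(Q + (Q - 1)) = 1/(Q + (-1 + Q)) = 1/(-1 + 2*Q))
r(-3)*(-14) - 19 = -14/(-1 + 2*(-3)) - 19 = -14/(-1 - 6) - 19 = -14/(-7) - 19 = -⅐*(-14) - 19 = 2 - 19 = -17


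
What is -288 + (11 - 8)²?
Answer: -279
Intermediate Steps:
-288 + (11 - 8)² = -288 + 3² = -288 + 9 = -279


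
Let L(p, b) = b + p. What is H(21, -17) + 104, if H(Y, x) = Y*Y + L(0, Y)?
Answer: 566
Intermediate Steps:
H(Y, x) = Y + Y² (H(Y, x) = Y*Y + (Y + 0) = Y² + Y = Y + Y²)
H(21, -17) + 104 = 21*(1 + 21) + 104 = 21*22 + 104 = 462 + 104 = 566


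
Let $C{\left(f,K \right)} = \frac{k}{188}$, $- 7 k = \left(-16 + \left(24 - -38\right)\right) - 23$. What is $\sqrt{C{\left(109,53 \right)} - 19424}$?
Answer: $\frac{3 i \sqrt{934433367}}{658} \approx 139.37 i$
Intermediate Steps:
$k = - \frac{23}{7}$ ($k = - \frac{\left(-16 + \left(24 - -38\right)\right) - 23}{7} = - \frac{\left(-16 + \left(24 + 38\right)\right) - 23}{7} = - \frac{\left(-16 + 62\right) - 23}{7} = - \frac{46 - 23}{7} = \left(- \frac{1}{7}\right) 23 = - \frac{23}{7} \approx -3.2857$)
$C{\left(f,K \right)} = - \frac{23}{1316}$ ($C{\left(f,K \right)} = - \frac{23}{7 \cdot 188} = \left(- \frac{23}{7}\right) \frac{1}{188} = - \frac{23}{1316}$)
$\sqrt{C{\left(109,53 \right)} - 19424} = \sqrt{- \frac{23}{1316} - 19424} = \sqrt{- \frac{25562007}{1316}} = \frac{3 i \sqrt{934433367}}{658}$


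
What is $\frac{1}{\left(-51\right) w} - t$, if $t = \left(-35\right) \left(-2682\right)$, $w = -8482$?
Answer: $- \frac{40606472339}{432582} \approx -93870.0$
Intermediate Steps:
$t = 93870$
$\frac{1}{\left(-51\right) w} - t = \frac{1}{\left(-51\right) \left(-8482\right)} - 93870 = \frac{1}{432582} - 93870 = - \frac{40606472339}{432582}$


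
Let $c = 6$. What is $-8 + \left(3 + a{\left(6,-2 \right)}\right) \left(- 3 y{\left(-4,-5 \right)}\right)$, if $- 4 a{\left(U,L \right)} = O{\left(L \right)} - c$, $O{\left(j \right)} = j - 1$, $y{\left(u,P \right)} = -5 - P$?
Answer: $-8$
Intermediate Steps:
$O{\left(j \right)} = -1 + j$
$a{\left(U,L \right)} = \frac{7}{4} - \frac{L}{4}$ ($a{\left(U,L \right)} = - \frac{\left(-1 + L\right) - 6}{4} = - \frac{-7 + L}{4} = \frac{7}{4} - \frac{L}{4}$)
$-8 + \left(3 + a{\left(6,-2 \right)}\right) \left(- 3 y{\left(-4,-5 \right)}\right) = -8 + \left(3 + \left(\frac{7}{4} - - \frac{1}{2}\right)\right) \left(- 3 \left(-5 - -5\right)\right) = -8 + \left(3 + \left(\frac{7}{4} + \frac{1}{2}\right)\right) \left(- 3 \left(-5 + 5\right)\right) = -8 + \left(3 + \frac{9}{4}\right) \left(\left(-3\right) 0\right) = -8 + \frac{21}{4} \cdot 0 = -8 + 0 = -8$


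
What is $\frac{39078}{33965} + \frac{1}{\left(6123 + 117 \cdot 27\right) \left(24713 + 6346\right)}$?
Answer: $\frac{11265782507729}{9791757554670} \approx 1.1505$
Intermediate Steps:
$\frac{39078}{33965} + \frac{1}{\left(6123 + 117 \cdot 27\right) \left(24713 + 6346\right)} = 39078 \cdot \frac{1}{33965} + \frac{1}{\left(6123 + 3159\right) 31059} = \frac{39078}{33965} + \frac{1}{9282} \cdot \frac{1}{31059} = \frac{39078}{33965} + \frac{1}{288289638} = \frac{11265782507729}{9791757554670}$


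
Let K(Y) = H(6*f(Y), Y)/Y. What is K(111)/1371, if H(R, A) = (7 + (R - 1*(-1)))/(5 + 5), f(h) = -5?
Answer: -11/760905 ≈ -1.4456e-5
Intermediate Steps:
H(R, A) = ⅘ + R/10 (H(R, A) = (7 + (R + 1))/10 = (7 + (1 + R))*(⅒) = (8 + R)*(⅒) = ⅘ + R/10)
K(Y) = -11/(5*Y) (K(Y) = (⅘ + (6*(-5))/10)/Y = (⅘ + (⅒)*(-30))/Y = (⅘ - 3)/Y = -11/(5*Y))
K(111)/1371 = -11/5/111/1371 = -11/5*1/111*(1/1371) = -11/555*1/1371 = -11/760905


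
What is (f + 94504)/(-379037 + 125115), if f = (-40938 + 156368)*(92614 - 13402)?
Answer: -4571767832/126961 ≈ -36009.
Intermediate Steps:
f = 9143441160 (f = 115430*79212 = 9143441160)
(f + 94504)/(-379037 + 125115) = (9143441160 + 94504)/(-379037 + 125115) = 9143535664/(-253922) = 9143535664*(-1/253922) = -4571767832/126961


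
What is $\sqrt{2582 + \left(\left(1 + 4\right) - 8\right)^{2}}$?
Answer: $\sqrt{2591} \approx 50.902$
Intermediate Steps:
$\sqrt{2582 + \left(\left(1 + 4\right) - 8\right)^{2}} = \sqrt{2582 + \left(5 - 8\right)^{2}} = \sqrt{2582 + \left(-3\right)^{2}} = \sqrt{2582 + 9} = \sqrt{2591}$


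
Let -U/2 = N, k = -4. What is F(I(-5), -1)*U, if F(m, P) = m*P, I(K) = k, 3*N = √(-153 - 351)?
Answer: -16*I*√14 ≈ -59.867*I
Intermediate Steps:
N = 2*I*√14 (N = √(-153 - 351)/3 = √(-504)/3 = (6*I*√14)/3 = 2*I*√14 ≈ 7.4833*I)
I(K) = -4
F(m, P) = P*m
U = -4*I*√14 ≈ -14.967*I
F(I(-5), -1)*U = (-1*(-4))*(-4*I*√14) = 4*(-4*I*√14) = -16*I*√14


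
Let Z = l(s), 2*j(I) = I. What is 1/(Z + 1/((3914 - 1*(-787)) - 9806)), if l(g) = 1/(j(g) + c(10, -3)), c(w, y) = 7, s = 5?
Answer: 96995/10191 ≈ 9.5177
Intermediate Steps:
j(I) = I/2
l(g) = 1/(7 + g/2) (l(g) = 1/(g/2 + 7) = 1/(7 + g/2))
Z = 2/19 (Z = 2/(14 + 5) = 2/19 ≈ 0.10526)
1/(Z + 1/((3914 - 1*(-787)) - 9806)) = 1/(2/19 + 1/((3914 - 1*(-787)) - 9806)) = 1/(2/19 + 1/((3914 + 787) - 9806)) = 1/(2/19 + 1/(4701 - 9806)) = 1/(2/19 + 1/(-5105)) = 1/(2/19 - 1/5105) = 1/(10191/96995) = 96995/10191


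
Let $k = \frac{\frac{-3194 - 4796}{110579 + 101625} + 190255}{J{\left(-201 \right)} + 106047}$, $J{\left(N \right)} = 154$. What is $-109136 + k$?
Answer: $- \frac{20159661920037}{184723582} \approx -1.0913 \cdot 10^{5}$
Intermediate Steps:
$k = \frac{330925115}{184723582}$ ($k = \frac{\frac{-3194 - 4796}{110579 + 101625} + 190255}{154 + 106047} = \frac{- \frac{7990}{212204} + 190255}{106201} = \left(\left(-7990\right) \frac{1}{212204} + 190255\right) \frac{1}{106201} = \left(- \frac{3995}{106102} + 190255\right) \frac{1}{106201} = \frac{20186432015}{106102} \cdot \frac{1}{106201} = \frac{330925115}{184723582} \approx 1.7915$)
$-109136 + k = -109136 + \frac{330925115}{184723582} = - \frac{20159661920037}{184723582}$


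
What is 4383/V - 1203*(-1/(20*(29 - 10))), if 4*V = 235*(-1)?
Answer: -1275891/17860 ≈ -71.438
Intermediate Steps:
V = -235/4 (V = (235*(-1))/4 = (1/4)*(-235) = -235/4 ≈ -58.750)
4383/V - 1203*(-1/(20*(29 - 10))) = 4383/(-235/4) - 1203*(-1/(20*(29 - 10))) = 4383*(-4/235) - 1203/(19*(-20)) = -17532/235 - 1203/(-380) = -17532/235 - 1203*(-1/380) = -17532/235 + 1203/380 = -1275891/17860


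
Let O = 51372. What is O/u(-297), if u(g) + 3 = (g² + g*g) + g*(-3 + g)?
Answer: 17124/88505 ≈ 0.19348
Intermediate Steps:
u(g) = -3 + 2*g² + g*(-3 + g) (u(g) = -3 + ((g² + g*g) + g*(-3 + g)) = -3 + ((g² + g²) + g*(-3 + g)) = -3 + (2*g² + g*(-3 + g)) = -3 + 2*g² + g*(-3 + g))
O/u(-297) = 51372/(-3 - 3*(-297) + 3*(-297)²) = 51372/(-3 + 891 + 3*88209) = 51372/(-3 + 891 + 264627) = 51372/265515 = 51372*(1/265515) = 17124/88505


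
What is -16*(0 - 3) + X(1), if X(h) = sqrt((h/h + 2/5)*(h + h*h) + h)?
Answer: 48 + sqrt(95)/5 ≈ 49.949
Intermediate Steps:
X(h) = sqrt(7*h**2/5 + 12*h/5) (X(h) = sqrt((1 + 2*(1/5))*(h + h**2) + h) = sqrt((1 + 2/5)*(h + h**2) + h) = sqrt(7*(h + h**2)/5 + h) = sqrt((7*h/5 + 7*h**2/5) + h) = sqrt(7*h**2/5 + 12*h/5))
-16*(0 - 3) + X(1) = -16*(0 - 3) + sqrt(5)*sqrt(1*(12 + 7*1))/5 = -16*(-3) + sqrt(5)*sqrt(1*(12 + 7))/5 = -8*(-6) + sqrt(5)*sqrt(1*19)/5 = 48 + sqrt(5)*sqrt(19)/5 = 48 + sqrt(95)/5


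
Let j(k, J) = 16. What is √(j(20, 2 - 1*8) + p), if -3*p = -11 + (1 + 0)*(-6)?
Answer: √195/3 ≈ 4.6547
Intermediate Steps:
p = 17/3 (p = -(-11 + (1 + 0)*(-6))/3 = -(-11 + 1*(-6))/3 = -(-11 - 6)/3 = -⅓*(-17) = 17/3 ≈ 5.6667)
√(j(20, 2 - 1*8) + p) = √(16 + 17/3) = √(65/3) = √195/3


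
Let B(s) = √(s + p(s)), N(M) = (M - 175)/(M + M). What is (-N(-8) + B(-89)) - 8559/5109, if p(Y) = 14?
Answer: -357297/27248 + 5*I*√3 ≈ -13.113 + 8.6602*I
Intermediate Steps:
N(M) = (-175 + M)/(2*M) (N(M) = (-175 + M)/((2*M)) = (-175 + M)*(1/(2*M)) = (-175 + M)/(2*M))
B(s) = √(14 + s) (B(s) = √(s + 14) = √(14 + s))
(-N(-8) + B(-89)) - 8559/5109 = (-(-175 - 8)/(2*(-8)) + √(14 - 89)) - 8559/5109 = (-(-1)*(-183)/(2*8) + √(-75)) - 8559*1/5109 = (-1*183/16 + 5*I*√3) - 2853/1703 = (-183/16 + 5*I*√3) - 2853/1703 = -357297/27248 + 5*I*√3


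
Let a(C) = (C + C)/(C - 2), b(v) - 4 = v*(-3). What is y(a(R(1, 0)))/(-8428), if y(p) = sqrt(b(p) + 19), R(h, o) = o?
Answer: -sqrt(23)/8428 ≈ -0.00056904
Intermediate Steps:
b(v) = 4 - 3*v (b(v) = 4 + v*(-3) = 4 - 3*v)
a(C) = 2*C/(-2 + C) (a(C) = (2*C)/(-2 + C) = 2*C/(-2 + C))
y(p) = sqrt(23 - 3*p) (y(p) = sqrt((4 - 3*p) + 19) = sqrt(23 - 3*p))
y(a(R(1, 0)))/(-8428) = sqrt(23 - 6*0/(-2 + 0))/(-8428) = sqrt(23 - 6*0/(-2))*(-1/8428) = sqrt(23 - 6*0*(-1)/2)*(-1/8428) = sqrt(23 - 3*0)*(-1/8428) = sqrt(23 + 0)*(-1/8428) = sqrt(23)*(-1/8428) = -sqrt(23)/8428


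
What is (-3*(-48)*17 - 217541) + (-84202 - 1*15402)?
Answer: -314697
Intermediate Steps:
(-3*(-48)*17 - 217541) + (-84202 - 1*15402) = (144*17 - 217541) + (-84202 - 15402) = (2448 - 217541) - 99604 = -215093 - 99604 = -314697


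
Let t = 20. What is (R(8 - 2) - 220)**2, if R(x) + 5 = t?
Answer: 42025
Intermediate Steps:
R(x) = 15 (R(x) = -5 + 20 = 15)
(R(8 - 2) - 220)**2 = (15 - 220)**2 = (-205)**2 = 42025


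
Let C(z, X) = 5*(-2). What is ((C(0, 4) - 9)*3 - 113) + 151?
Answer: -19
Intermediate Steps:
C(z, X) = -10
((C(0, 4) - 9)*3 - 113) + 151 = ((-10 - 9)*3 - 113) + 151 = (-19*3 - 113) + 151 = (-57 - 113) + 151 = -170 + 151 = -19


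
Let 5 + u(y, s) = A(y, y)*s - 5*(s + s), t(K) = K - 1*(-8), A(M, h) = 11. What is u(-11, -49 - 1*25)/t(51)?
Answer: -79/59 ≈ -1.3390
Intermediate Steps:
t(K) = 8 + K (t(K) = K + 8 = 8 + K)
u(y, s) = -5 + s (u(y, s) = -5 + (11*s - 5*(s + s)) = -5 + (11*s - 10*s) = -5 + s)
u(-11, -49 - 1*25)/t(51) = (-5 + (-49 - 1*25))/(8 + 51) = (-5 + (-49 - 25))/59 = (-5 - 74)*(1/59) = -79*1/59 = -79/59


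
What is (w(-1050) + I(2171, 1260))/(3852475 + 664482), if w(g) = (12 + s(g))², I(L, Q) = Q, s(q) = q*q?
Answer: 1215532711404/4516957 ≈ 2.6910e+5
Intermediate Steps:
s(q) = q²
w(g) = (12 + g²)²
(w(-1050) + I(2171, 1260))/(3852475 + 664482) = ((12 + (-1050)²)² + 1260)/(3852475 + 664482) = ((12 + 1102500)² + 1260)/4516957 = (1102512² + 1260)*(1/4516957) = (1215532710144 + 1260)*(1/4516957) = 1215532711404*(1/4516957) = 1215532711404/4516957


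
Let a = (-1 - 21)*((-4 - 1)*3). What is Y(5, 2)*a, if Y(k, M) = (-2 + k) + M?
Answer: 1650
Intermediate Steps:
Y(k, M) = -2 + M + k
a = 330 (a = -(-110)*3 = -22*(-15) = 330)
Y(5, 2)*a = (-2 + 2 + 5)*330 = 5*330 = 1650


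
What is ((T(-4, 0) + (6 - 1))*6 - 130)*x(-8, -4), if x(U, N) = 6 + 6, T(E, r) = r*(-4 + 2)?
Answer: -1200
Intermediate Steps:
T(E, r) = -2*r (T(E, r) = r*(-2) = -2*r)
x(U, N) = 12
((T(-4, 0) + (6 - 1))*6 - 130)*x(-8, -4) = ((-2*0 + (6 - 1))*6 - 130)*12 = ((0 + 5)*6 - 130)*12 = (5*6 - 130)*12 = (30 - 130)*12 = -100*12 = -1200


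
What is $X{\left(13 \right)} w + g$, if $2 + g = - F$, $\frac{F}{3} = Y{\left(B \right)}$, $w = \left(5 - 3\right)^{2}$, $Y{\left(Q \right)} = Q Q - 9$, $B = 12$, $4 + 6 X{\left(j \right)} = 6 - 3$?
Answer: $- \frac{1223}{3} \approx -407.67$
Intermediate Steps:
$X{\left(j \right)} = - \frac{1}{6}$ ($X{\left(j \right)} = - \frac{2}{3} + \frac{6 - 3}{6} = - \frac{2}{3} + \frac{1}{6} \cdot 3 = - \frac{2}{3} + \frac{1}{2} = - \frac{1}{6}$)
$Y{\left(Q \right)} = -9 + Q^{2}$ ($Y{\left(Q \right)} = Q^{2} - 9 = -9 + Q^{2}$)
$w = 4$ ($w = 2^{2} = 4$)
$F = 405$ ($F = 3 \left(-9 + 12^{2}\right) = 3 \left(-9 + 144\right) = 3 \cdot 135 = 405$)
$g = -407$ ($g = -2 - 405 = -407$)
$X{\left(13 \right)} w + g = \left(- \frac{1}{6}\right) 4 - 407 = - \frac{2}{3} - 407 = - \frac{1223}{3}$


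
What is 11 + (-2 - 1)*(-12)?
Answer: 47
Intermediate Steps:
11 + (-2 - 1)*(-12) = 11 - 3*(-12) = 11 + 36 = 47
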